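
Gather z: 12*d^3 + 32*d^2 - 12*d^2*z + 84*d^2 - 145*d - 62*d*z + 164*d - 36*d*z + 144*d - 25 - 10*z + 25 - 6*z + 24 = 12*d^3 + 116*d^2 + 163*d + z*(-12*d^2 - 98*d - 16) + 24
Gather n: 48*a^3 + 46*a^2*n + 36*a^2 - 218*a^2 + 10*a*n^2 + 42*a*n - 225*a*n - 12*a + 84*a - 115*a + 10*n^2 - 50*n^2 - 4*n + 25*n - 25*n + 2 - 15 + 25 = 48*a^3 - 182*a^2 - 43*a + n^2*(10*a - 40) + n*(46*a^2 - 183*a - 4) + 12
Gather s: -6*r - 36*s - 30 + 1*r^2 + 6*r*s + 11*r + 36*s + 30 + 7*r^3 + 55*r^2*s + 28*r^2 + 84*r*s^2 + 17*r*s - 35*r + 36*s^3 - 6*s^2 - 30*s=7*r^3 + 29*r^2 - 30*r + 36*s^3 + s^2*(84*r - 6) + s*(55*r^2 + 23*r - 30)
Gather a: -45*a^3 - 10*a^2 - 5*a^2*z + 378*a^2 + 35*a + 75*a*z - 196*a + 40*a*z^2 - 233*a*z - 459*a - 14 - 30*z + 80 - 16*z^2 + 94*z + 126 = -45*a^3 + a^2*(368 - 5*z) + a*(40*z^2 - 158*z - 620) - 16*z^2 + 64*z + 192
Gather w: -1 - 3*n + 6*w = -3*n + 6*w - 1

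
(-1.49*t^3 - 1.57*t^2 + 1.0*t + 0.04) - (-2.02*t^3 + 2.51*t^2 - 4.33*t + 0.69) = 0.53*t^3 - 4.08*t^2 + 5.33*t - 0.65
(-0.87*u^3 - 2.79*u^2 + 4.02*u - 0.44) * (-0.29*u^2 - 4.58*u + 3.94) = 0.2523*u^5 + 4.7937*u^4 + 8.1846*u^3 - 29.2766*u^2 + 17.854*u - 1.7336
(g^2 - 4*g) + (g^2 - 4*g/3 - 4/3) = 2*g^2 - 16*g/3 - 4/3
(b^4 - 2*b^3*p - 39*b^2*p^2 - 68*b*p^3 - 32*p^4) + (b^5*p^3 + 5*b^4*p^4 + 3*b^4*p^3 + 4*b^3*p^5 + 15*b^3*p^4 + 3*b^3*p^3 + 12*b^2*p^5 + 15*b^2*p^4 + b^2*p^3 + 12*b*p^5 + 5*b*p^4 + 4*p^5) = b^5*p^3 + 5*b^4*p^4 + 3*b^4*p^3 + b^4 + 4*b^3*p^5 + 15*b^3*p^4 + 3*b^3*p^3 - 2*b^3*p + 12*b^2*p^5 + 15*b^2*p^4 + b^2*p^3 - 39*b^2*p^2 + 12*b*p^5 + 5*b*p^4 - 68*b*p^3 + 4*p^5 - 32*p^4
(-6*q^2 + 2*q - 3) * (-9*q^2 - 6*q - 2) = 54*q^4 + 18*q^3 + 27*q^2 + 14*q + 6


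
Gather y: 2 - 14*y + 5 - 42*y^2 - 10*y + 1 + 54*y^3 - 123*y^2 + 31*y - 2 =54*y^3 - 165*y^2 + 7*y + 6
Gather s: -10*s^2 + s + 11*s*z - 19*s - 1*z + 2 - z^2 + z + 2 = -10*s^2 + s*(11*z - 18) - z^2 + 4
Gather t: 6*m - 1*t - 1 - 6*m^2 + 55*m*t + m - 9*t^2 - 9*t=-6*m^2 + 7*m - 9*t^2 + t*(55*m - 10) - 1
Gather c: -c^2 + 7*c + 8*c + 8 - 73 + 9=-c^2 + 15*c - 56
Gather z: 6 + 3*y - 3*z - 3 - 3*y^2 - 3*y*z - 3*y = -3*y^2 + z*(-3*y - 3) + 3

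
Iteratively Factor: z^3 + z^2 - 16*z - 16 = (z - 4)*(z^2 + 5*z + 4) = (z - 4)*(z + 1)*(z + 4)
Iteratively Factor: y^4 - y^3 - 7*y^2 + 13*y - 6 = (y + 3)*(y^3 - 4*y^2 + 5*y - 2) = (y - 1)*(y + 3)*(y^2 - 3*y + 2) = (y - 2)*(y - 1)*(y + 3)*(y - 1)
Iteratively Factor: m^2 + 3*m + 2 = (m + 1)*(m + 2)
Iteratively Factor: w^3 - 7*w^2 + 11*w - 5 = (w - 5)*(w^2 - 2*w + 1) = (w - 5)*(w - 1)*(w - 1)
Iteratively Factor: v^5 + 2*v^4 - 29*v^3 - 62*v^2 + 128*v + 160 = (v - 5)*(v^4 + 7*v^3 + 6*v^2 - 32*v - 32) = (v - 5)*(v + 4)*(v^3 + 3*v^2 - 6*v - 8) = (v - 5)*(v + 4)^2*(v^2 - v - 2) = (v - 5)*(v - 2)*(v + 4)^2*(v + 1)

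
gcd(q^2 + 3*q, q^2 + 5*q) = q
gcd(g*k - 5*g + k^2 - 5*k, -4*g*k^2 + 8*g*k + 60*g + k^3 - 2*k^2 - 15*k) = k - 5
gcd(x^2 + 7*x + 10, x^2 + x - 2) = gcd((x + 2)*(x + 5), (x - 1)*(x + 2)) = x + 2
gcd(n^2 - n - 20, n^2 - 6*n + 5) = n - 5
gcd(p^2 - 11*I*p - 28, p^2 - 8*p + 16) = 1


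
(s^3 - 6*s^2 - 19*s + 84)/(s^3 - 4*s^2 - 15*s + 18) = (s^3 - 6*s^2 - 19*s + 84)/(s^3 - 4*s^2 - 15*s + 18)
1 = 1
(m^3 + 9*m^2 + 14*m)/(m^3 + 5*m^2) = (m^2 + 9*m + 14)/(m*(m + 5))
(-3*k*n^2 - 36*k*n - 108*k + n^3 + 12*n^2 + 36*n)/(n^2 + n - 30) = (-3*k*n - 18*k + n^2 + 6*n)/(n - 5)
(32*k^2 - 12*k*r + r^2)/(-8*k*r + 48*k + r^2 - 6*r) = (-4*k + r)/(r - 6)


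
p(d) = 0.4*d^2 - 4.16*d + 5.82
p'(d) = 0.8*d - 4.16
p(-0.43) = 7.68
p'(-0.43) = -4.50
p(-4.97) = 36.38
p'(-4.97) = -8.14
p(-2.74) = 20.22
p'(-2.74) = -6.35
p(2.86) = -2.81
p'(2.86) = -1.87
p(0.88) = 2.47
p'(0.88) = -3.46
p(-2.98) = 21.77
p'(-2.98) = -6.54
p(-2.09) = 16.26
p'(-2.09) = -5.83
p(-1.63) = 13.66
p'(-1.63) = -5.46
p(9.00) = 0.78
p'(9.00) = 3.04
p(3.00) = -3.06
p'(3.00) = -1.76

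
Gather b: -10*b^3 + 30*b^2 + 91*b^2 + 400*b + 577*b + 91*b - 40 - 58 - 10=-10*b^3 + 121*b^2 + 1068*b - 108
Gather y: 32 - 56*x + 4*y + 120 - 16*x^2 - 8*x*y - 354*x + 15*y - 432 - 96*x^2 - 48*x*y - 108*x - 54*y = -112*x^2 - 518*x + y*(-56*x - 35) - 280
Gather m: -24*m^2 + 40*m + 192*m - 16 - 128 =-24*m^2 + 232*m - 144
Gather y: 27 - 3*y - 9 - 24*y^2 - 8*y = -24*y^2 - 11*y + 18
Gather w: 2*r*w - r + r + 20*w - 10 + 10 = w*(2*r + 20)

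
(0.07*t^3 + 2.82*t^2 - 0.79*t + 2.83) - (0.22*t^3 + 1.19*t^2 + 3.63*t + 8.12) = -0.15*t^3 + 1.63*t^2 - 4.42*t - 5.29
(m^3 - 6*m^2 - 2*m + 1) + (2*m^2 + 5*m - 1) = m^3 - 4*m^2 + 3*m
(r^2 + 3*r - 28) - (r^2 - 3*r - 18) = 6*r - 10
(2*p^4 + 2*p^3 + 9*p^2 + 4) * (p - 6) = 2*p^5 - 10*p^4 - 3*p^3 - 54*p^2 + 4*p - 24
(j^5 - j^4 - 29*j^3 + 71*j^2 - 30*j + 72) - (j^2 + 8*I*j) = j^5 - j^4 - 29*j^3 + 70*j^2 - 30*j - 8*I*j + 72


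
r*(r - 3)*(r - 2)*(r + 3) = r^4 - 2*r^3 - 9*r^2 + 18*r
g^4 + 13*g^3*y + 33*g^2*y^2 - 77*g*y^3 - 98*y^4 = (g - 2*y)*(g + y)*(g + 7*y)^2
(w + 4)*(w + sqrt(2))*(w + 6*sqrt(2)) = w^3 + 4*w^2 + 7*sqrt(2)*w^2 + 12*w + 28*sqrt(2)*w + 48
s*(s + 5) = s^2 + 5*s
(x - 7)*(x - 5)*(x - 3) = x^3 - 15*x^2 + 71*x - 105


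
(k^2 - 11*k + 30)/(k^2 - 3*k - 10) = (k - 6)/(k + 2)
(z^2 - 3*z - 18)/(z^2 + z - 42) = (z + 3)/(z + 7)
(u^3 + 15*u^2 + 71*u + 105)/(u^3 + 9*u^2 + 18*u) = (u^2 + 12*u + 35)/(u*(u + 6))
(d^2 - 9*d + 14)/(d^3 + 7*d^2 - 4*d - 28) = (d - 7)/(d^2 + 9*d + 14)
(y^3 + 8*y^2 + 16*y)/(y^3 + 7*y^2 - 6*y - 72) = y*(y + 4)/(y^2 + 3*y - 18)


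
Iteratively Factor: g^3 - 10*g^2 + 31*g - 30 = (g - 3)*(g^2 - 7*g + 10) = (g - 3)*(g - 2)*(g - 5)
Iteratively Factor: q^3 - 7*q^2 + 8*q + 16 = (q - 4)*(q^2 - 3*q - 4) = (q - 4)^2*(q + 1)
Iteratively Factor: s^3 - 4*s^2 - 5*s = (s + 1)*(s^2 - 5*s) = (s - 5)*(s + 1)*(s)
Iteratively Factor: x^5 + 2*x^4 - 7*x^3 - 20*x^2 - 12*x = (x + 1)*(x^4 + x^3 - 8*x^2 - 12*x) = (x + 1)*(x + 2)*(x^3 - x^2 - 6*x) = (x + 1)*(x + 2)^2*(x^2 - 3*x) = (x - 3)*(x + 1)*(x + 2)^2*(x)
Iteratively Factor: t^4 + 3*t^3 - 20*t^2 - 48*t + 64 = (t + 4)*(t^3 - t^2 - 16*t + 16) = (t - 1)*(t + 4)*(t^2 - 16) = (t - 4)*(t - 1)*(t + 4)*(t + 4)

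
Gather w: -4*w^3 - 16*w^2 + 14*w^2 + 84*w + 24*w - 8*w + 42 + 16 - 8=-4*w^3 - 2*w^2 + 100*w + 50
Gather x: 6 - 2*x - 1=5 - 2*x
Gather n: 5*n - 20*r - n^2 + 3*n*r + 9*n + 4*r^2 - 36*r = -n^2 + n*(3*r + 14) + 4*r^2 - 56*r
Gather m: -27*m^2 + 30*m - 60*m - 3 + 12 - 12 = -27*m^2 - 30*m - 3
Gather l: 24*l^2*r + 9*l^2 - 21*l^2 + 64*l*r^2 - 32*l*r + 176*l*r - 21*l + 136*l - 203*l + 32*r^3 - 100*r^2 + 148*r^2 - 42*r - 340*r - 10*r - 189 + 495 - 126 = l^2*(24*r - 12) + l*(64*r^2 + 144*r - 88) + 32*r^3 + 48*r^2 - 392*r + 180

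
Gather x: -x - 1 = -x - 1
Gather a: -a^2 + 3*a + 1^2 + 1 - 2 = -a^2 + 3*a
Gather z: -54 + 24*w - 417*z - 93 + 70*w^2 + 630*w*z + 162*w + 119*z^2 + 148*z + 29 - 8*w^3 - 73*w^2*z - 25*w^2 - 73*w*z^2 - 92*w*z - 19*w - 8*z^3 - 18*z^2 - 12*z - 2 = -8*w^3 + 45*w^2 + 167*w - 8*z^3 + z^2*(101 - 73*w) + z*(-73*w^2 + 538*w - 281) - 120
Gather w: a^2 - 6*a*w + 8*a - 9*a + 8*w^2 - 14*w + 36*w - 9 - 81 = a^2 - a + 8*w^2 + w*(22 - 6*a) - 90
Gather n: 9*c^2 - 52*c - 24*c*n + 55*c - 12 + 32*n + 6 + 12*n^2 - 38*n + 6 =9*c^2 + 3*c + 12*n^2 + n*(-24*c - 6)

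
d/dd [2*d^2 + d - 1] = 4*d + 1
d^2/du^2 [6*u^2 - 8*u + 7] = 12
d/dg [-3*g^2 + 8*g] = 8 - 6*g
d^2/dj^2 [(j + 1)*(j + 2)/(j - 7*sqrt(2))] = 2*(21*sqrt(2) + 100)/(j^3 - 21*sqrt(2)*j^2 + 294*j - 686*sqrt(2))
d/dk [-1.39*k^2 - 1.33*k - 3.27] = -2.78*k - 1.33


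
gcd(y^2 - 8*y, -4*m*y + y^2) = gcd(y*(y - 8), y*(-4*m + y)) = y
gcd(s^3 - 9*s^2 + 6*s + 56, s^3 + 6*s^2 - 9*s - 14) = 1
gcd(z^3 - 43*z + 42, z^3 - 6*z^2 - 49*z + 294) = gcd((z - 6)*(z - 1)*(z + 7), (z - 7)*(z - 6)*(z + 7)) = z^2 + z - 42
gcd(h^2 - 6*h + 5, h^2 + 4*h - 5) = h - 1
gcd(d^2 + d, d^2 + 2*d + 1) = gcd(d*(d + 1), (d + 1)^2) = d + 1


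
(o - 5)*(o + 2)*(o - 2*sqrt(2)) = o^3 - 3*o^2 - 2*sqrt(2)*o^2 - 10*o + 6*sqrt(2)*o + 20*sqrt(2)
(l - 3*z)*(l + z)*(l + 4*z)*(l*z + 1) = l^4*z + 2*l^3*z^2 + l^3 - 11*l^2*z^3 + 2*l^2*z - 12*l*z^4 - 11*l*z^2 - 12*z^3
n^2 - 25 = (n - 5)*(n + 5)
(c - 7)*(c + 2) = c^2 - 5*c - 14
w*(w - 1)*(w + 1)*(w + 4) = w^4 + 4*w^3 - w^2 - 4*w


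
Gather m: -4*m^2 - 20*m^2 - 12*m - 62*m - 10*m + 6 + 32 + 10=-24*m^2 - 84*m + 48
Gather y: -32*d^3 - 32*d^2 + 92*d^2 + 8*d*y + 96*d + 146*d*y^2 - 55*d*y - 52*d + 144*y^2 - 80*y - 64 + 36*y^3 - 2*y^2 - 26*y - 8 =-32*d^3 + 60*d^2 + 44*d + 36*y^3 + y^2*(146*d + 142) + y*(-47*d - 106) - 72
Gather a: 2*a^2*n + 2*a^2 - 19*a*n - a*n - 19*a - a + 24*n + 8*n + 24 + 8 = a^2*(2*n + 2) + a*(-20*n - 20) + 32*n + 32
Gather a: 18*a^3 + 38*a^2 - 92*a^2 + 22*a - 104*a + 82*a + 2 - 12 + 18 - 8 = 18*a^3 - 54*a^2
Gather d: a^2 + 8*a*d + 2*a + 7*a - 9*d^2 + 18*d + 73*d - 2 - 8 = a^2 + 9*a - 9*d^2 + d*(8*a + 91) - 10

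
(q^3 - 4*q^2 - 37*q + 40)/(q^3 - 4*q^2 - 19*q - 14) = (-q^3 + 4*q^2 + 37*q - 40)/(-q^3 + 4*q^2 + 19*q + 14)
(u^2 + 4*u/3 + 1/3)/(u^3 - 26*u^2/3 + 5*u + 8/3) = (u + 1)/(u^2 - 9*u + 8)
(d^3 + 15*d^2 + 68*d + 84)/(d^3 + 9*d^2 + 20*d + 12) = (d + 7)/(d + 1)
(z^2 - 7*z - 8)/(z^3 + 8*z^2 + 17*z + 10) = (z - 8)/(z^2 + 7*z + 10)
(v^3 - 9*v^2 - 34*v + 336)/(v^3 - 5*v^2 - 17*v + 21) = (v^2 - 2*v - 48)/(v^2 + 2*v - 3)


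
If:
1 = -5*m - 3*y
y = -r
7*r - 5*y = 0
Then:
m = -1/5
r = 0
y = 0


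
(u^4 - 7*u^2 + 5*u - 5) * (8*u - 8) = 8*u^5 - 8*u^4 - 56*u^3 + 96*u^2 - 80*u + 40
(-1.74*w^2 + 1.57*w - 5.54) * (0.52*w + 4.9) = -0.9048*w^3 - 7.7096*w^2 + 4.8122*w - 27.146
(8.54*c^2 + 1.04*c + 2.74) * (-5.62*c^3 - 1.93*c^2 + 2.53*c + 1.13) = -47.9948*c^5 - 22.327*c^4 + 4.2002*c^3 + 6.9932*c^2 + 8.1074*c + 3.0962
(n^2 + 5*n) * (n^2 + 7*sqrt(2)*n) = n^4 + 5*n^3 + 7*sqrt(2)*n^3 + 35*sqrt(2)*n^2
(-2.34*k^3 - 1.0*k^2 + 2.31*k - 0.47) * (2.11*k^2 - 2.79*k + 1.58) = -4.9374*k^5 + 4.4186*k^4 + 3.9669*k^3 - 9.0166*k^2 + 4.9611*k - 0.7426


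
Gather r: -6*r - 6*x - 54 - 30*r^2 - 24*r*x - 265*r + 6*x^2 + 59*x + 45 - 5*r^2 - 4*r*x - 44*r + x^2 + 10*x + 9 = -35*r^2 + r*(-28*x - 315) + 7*x^2 + 63*x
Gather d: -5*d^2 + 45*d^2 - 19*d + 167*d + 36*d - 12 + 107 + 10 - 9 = 40*d^2 + 184*d + 96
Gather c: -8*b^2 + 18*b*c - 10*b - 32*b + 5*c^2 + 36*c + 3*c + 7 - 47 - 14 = -8*b^2 - 42*b + 5*c^2 + c*(18*b + 39) - 54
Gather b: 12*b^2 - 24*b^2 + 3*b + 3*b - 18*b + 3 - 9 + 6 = -12*b^2 - 12*b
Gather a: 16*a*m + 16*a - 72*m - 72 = a*(16*m + 16) - 72*m - 72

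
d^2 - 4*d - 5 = (d - 5)*(d + 1)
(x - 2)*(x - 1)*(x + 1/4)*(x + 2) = x^4 - 3*x^3/4 - 17*x^2/4 + 3*x + 1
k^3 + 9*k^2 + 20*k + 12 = (k + 1)*(k + 2)*(k + 6)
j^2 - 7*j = j*(j - 7)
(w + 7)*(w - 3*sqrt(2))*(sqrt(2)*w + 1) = sqrt(2)*w^3 - 5*w^2 + 7*sqrt(2)*w^2 - 35*w - 3*sqrt(2)*w - 21*sqrt(2)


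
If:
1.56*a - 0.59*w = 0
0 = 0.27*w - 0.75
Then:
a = 1.05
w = 2.78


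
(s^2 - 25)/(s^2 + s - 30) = (s + 5)/(s + 6)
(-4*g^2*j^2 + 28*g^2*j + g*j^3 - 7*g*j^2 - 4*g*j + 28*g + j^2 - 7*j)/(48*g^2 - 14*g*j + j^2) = (-4*g^2*j^2 + 28*g^2*j + g*j^3 - 7*g*j^2 - 4*g*j + 28*g + j^2 - 7*j)/(48*g^2 - 14*g*j + j^2)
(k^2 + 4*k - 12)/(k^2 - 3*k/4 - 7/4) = 4*(-k^2 - 4*k + 12)/(-4*k^2 + 3*k + 7)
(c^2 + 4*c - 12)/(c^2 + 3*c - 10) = (c + 6)/(c + 5)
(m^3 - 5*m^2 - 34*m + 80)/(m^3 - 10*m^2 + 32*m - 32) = (m^2 - 3*m - 40)/(m^2 - 8*m + 16)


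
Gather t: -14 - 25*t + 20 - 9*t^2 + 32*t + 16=-9*t^2 + 7*t + 22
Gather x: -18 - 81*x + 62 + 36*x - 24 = 20 - 45*x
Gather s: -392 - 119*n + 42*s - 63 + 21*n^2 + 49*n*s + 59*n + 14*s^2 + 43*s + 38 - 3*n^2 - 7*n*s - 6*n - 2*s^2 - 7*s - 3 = 18*n^2 - 66*n + 12*s^2 + s*(42*n + 78) - 420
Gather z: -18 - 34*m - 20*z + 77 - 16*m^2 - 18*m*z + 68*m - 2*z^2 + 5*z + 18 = -16*m^2 + 34*m - 2*z^2 + z*(-18*m - 15) + 77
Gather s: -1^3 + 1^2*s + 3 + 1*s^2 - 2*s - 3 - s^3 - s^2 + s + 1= -s^3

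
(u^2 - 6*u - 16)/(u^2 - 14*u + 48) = (u + 2)/(u - 6)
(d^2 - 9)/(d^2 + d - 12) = (d + 3)/(d + 4)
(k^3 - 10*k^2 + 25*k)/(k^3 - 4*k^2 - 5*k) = (k - 5)/(k + 1)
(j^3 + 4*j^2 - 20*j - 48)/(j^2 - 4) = (j^2 + 2*j - 24)/(j - 2)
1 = 1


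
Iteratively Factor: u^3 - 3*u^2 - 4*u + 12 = (u + 2)*(u^2 - 5*u + 6) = (u - 3)*(u + 2)*(u - 2)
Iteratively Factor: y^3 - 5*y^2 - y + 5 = (y - 5)*(y^2 - 1) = (y - 5)*(y + 1)*(y - 1)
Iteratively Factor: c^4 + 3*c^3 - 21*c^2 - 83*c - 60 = (c + 4)*(c^3 - c^2 - 17*c - 15) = (c + 3)*(c + 4)*(c^2 - 4*c - 5) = (c - 5)*(c + 3)*(c + 4)*(c + 1)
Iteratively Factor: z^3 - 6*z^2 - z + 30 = (z - 3)*(z^2 - 3*z - 10) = (z - 5)*(z - 3)*(z + 2)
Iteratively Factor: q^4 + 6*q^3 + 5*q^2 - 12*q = (q + 3)*(q^3 + 3*q^2 - 4*q) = (q + 3)*(q + 4)*(q^2 - q) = (q - 1)*(q + 3)*(q + 4)*(q)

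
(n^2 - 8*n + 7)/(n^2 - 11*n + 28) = (n - 1)/(n - 4)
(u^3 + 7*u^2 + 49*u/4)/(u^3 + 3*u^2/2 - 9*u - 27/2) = u*(4*u^2 + 28*u + 49)/(2*(2*u^3 + 3*u^2 - 18*u - 27))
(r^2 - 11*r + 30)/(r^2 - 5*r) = (r - 6)/r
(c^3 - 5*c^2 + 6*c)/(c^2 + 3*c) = (c^2 - 5*c + 6)/(c + 3)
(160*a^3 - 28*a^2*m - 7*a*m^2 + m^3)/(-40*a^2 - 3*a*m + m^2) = -4*a + m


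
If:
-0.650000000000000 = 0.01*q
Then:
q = -65.00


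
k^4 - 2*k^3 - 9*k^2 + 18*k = k*(k - 3)*(k - 2)*(k + 3)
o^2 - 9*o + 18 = (o - 6)*(o - 3)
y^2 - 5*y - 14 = (y - 7)*(y + 2)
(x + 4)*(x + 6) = x^2 + 10*x + 24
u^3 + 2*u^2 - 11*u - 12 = (u - 3)*(u + 1)*(u + 4)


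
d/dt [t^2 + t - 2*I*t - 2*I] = 2*t + 1 - 2*I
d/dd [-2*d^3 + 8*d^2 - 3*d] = -6*d^2 + 16*d - 3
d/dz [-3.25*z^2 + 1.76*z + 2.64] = 1.76 - 6.5*z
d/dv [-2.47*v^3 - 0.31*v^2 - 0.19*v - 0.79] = -7.41*v^2 - 0.62*v - 0.19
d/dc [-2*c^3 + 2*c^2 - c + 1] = -6*c^2 + 4*c - 1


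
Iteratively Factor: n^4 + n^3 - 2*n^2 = (n)*(n^3 + n^2 - 2*n) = n^2*(n^2 + n - 2) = n^2*(n + 2)*(n - 1)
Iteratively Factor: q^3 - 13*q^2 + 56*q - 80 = (q - 5)*(q^2 - 8*q + 16) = (q - 5)*(q - 4)*(q - 4)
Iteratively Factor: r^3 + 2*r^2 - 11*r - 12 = (r + 1)*(r^2 + r - 12) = (r + 1)*(r + 4)*(r - 3)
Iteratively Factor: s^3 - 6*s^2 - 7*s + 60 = (s - 4)*(s^2 - 2*s - 15) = (s - 4)*(s + 3)*(s - 5)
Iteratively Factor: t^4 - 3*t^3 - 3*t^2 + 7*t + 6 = (t + 1)*(t^3 - 4*t^2 + t + 6) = (t + 1)^2*(t^2 - 5*t + 6) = (t - 3)*(t + 1)^2*(t - 2)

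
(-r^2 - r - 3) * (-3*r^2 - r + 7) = 3*r^4 + 4*r^3 + 3*r^2 - 4*r - 21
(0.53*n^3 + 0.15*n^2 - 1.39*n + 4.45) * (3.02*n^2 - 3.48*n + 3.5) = 1.6006*n^5 - 1.3914*n^4 - 2.8648*n^3 + 18.8012*n^2 - 20.351*n + 15.575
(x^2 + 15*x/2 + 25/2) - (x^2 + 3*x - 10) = 9*x/2 + 45/2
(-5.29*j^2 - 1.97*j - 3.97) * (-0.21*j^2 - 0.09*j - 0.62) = 1.1109*j^4 + 0.8898*j^3 + 4.2908*j^2 + 1.5787*j + 2.4614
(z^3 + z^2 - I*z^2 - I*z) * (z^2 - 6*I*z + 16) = z^5 + z^4 - 7*I*z^4 + 10*z^3 - 7*I*z^3 + 10*z^2 - 16*I*z^2 - 16*I*z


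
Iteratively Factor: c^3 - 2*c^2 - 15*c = (c)*(c^2 - 2*c - 15) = c*(c - 5)*(c + 3)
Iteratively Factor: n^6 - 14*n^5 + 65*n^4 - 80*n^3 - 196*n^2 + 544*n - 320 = (n - 2)*(n^5 - 12*n^4 + 41*n^3 + 2*n^2 - 192*n + 160) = (n - 4)*(n - 2)*(n^4 - 8*n^3 + 9*n^2 + 38*n - 40) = (n - 5)*(n - 4)*(n - 2)*(n^3 - 3*n^2 - 6*n + 8) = (n - 5)*(n - 4)^2*(n - 2)*(n^2 + n - 2) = (n - 5)*(n - 4)^2*(n - 2)*(n + 2)*(n - 1)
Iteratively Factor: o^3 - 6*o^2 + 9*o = (o - 3)*(o^2 - 3*o) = o*(o - 3)*(o - 3)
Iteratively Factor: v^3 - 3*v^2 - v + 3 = (v + 1)*(v^2 - 4*v + 3) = (v - 1)*(v + 1)*(v - 3)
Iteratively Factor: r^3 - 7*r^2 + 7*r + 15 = (r + 1)*(r^2 - 8*r + 15) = (r - 5)*(r + 1)*(r - 3)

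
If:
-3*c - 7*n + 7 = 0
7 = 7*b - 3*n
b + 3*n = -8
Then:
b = -1/8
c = 203/24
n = -21/8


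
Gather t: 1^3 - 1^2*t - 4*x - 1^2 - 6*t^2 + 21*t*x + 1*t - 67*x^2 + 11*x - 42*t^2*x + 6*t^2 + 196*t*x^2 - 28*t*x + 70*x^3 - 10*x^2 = -42*t^2*x + t*(196*x^2 - 7*x) + 70*x^3 - 77*x^2 + 7*x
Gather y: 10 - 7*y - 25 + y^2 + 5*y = y^2 - 2*y - 15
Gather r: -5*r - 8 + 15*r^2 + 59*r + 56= 15*r^2 + 54*r + 48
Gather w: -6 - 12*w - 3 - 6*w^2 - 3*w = -6*w^2 - 15*w - 9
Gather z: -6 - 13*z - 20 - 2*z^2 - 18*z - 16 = -2*z^2 - 31*z - 42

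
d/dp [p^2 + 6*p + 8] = 2*p + 6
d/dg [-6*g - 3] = -6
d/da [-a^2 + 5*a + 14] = 5 - 2*a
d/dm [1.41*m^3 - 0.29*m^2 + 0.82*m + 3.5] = 4.23*m^2 - 0.58*m + 0.82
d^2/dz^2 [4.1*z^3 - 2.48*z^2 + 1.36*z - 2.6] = 24.6*z - 4.96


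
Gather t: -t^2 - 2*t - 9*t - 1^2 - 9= -t^2 - 11*t - 10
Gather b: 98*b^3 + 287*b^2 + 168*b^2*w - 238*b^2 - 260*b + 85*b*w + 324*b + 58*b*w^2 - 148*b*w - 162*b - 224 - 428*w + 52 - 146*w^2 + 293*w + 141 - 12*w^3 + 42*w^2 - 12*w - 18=98*b^3 + b^2*(168*w + 49) + b*(58*w^2 - 63*w - 98) - 12*w^3 - 104*w^2 - 147*w - 49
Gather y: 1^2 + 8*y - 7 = 8*y - 6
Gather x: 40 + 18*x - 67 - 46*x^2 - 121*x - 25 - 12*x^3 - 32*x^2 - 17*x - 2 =-12*x^3 - 78*x^2 - 120*x - 54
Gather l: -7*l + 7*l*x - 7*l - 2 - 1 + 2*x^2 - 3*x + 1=l*(7*x - 14) + 2*x^2 - 3*x - 2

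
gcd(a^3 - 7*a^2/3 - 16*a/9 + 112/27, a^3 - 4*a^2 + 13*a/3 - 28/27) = a^2 - 11*a/3 + 28/9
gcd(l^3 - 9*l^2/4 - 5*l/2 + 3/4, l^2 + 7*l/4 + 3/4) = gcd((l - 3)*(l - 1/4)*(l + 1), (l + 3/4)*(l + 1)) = l + 1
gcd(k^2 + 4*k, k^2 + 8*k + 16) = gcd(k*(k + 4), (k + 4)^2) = k + 4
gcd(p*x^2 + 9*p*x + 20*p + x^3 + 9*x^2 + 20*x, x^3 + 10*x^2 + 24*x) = x + 4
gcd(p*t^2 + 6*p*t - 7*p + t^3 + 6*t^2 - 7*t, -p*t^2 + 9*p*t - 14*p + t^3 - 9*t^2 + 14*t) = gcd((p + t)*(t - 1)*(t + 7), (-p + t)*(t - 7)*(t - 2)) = 1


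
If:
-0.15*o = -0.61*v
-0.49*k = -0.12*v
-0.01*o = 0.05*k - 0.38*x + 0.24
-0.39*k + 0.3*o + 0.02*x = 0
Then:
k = -0.00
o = -0.05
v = -0.01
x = 0.63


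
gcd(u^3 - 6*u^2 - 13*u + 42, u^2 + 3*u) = u + 3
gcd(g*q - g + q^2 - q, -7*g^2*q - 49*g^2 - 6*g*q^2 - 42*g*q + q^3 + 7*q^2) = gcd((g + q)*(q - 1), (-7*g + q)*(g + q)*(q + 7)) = g + q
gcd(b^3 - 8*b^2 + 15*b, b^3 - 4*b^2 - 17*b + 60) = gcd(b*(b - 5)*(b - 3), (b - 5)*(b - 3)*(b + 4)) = b^2 - 8*b + 15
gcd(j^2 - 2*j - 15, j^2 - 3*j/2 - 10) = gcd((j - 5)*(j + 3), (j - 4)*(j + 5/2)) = 1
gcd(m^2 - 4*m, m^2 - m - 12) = m - 4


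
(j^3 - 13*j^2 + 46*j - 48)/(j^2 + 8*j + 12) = (j^3 - 13*j^2 + 46*j - 48)/(j^2 + 8*j + 12)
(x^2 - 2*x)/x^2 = (x - 2)/x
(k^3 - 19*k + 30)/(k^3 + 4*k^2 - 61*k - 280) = (k^2 - 5*k + 6)/(k^2 - k - 56)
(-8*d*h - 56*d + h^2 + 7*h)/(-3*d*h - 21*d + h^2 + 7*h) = (8*d - h)/(3*d - h)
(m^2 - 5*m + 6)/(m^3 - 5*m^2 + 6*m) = 1/m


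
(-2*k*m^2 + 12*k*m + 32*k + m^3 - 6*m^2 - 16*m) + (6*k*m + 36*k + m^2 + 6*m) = -2*k*m^2 + 18*k*m + 68*k + m^3 - 5*m^2 - 10*m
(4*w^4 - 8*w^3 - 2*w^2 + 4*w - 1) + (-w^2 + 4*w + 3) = 4*w^4 - 8*w^3 - 3*w^2 + 8*w + 2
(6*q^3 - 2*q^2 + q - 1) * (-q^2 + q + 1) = -6*q^5 + 8*q^4 + 3*q^3 - 1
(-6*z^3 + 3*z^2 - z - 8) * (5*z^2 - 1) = -30*z^5 + 15*z^4 + z^3 - 43*z^2 + z + 8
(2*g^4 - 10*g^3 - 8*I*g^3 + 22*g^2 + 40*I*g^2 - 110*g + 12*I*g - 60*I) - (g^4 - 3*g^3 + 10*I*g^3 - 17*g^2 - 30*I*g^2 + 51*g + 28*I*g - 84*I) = g^4 - 7*g^3 - 18*I*g^3 + 39*g^2 + 70*I*g^2 - 161*g - 16*I*g + 24*I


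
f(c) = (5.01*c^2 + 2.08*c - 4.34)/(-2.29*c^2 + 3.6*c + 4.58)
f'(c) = (4.58*c - 3.6)*(5.01*c^2 + 2.08*c - 4.34)/(-2.29*c^2 + 3.6*c + 4.58)^2 + (10.02*c + 2.08)/(-2.29*c^2 + 3.6*c + 4.58) = (22.7992*c^2 + 26.0144*c + 25.1504)/(5.2441*c^4 - 16.488*c^3 - 8.0164*c^2 + 32.976*c + 20.9764)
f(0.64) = -0.16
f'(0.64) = 1.45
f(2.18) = 15.54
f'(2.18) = 79.69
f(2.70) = -15.79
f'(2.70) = 45.64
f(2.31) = 40.22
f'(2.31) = 452.32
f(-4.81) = -1.55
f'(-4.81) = 0.10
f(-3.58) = -1.39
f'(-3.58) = 0.16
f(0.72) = -0.04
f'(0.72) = 1.56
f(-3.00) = -1.29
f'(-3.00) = 0.21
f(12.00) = -2.63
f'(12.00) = 0.05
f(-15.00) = -1.93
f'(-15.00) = 0.01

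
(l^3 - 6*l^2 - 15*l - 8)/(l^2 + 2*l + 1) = l - 8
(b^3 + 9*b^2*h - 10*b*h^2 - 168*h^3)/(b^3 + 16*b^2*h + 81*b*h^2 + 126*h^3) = (b - 4*h)/(b + 3*h)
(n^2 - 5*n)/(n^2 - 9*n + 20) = n/(n - 4)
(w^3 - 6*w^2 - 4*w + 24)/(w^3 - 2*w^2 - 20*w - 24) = (w - 2)/(w + 2)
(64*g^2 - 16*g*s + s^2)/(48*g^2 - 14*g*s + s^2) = (-8*g + s)/(-6*g + s)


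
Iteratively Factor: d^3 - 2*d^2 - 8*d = (d + 2)*(d^2 - 4*d) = d*(d + 2)*(d - 4)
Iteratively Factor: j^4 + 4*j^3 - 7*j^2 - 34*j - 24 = (j + 4)*(j^3 - 7*j - 6) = (j + 1)*(j + 4)*(j^2 - j - 6) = (j - 3)*(j + 1)*(j + 4)*(j + 2)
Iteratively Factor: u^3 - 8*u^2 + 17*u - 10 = (u - 1)*(u^2 - 7*u + 10) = (u - 2)*(u - 1)*(u - 5)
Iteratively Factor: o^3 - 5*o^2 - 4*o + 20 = (o - 2)*(o^2 - 3*o - 10) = (o - 5)*(o - 2)*(o + 2)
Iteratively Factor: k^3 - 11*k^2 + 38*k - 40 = (k - 5)*(k^2 - 6*k + 8) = (k - 5)*(k - 4)*(k - 2)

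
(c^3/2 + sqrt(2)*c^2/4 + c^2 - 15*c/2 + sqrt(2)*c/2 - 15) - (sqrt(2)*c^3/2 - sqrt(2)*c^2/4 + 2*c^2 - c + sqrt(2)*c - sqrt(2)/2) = -sqrt(2)*c^3/2 + c^3/2 - c^2 + sqrt(2)*c^2/2 - 13*c/2 - sqrt(2)*c/2 - 15 + sqrt(2)/2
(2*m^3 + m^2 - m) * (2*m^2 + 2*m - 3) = 4*m^5 + 6*m^4 - 6*m^3 - 5*m^2 + 3*m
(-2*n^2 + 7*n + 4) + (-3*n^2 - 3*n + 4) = -5*n^2 + 4*n + 8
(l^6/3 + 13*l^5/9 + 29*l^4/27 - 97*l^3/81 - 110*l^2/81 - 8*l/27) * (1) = l^6/3 + 13*l^5/9 + 29*l^4/27 - 97*l^3/81 - 110*l^2/81 - 8*l/27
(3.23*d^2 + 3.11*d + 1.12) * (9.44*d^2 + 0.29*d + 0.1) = 30.4912*d^4 + 30.2951*d^3 + 11.7977*d^2 + 0.6358*d + 0.112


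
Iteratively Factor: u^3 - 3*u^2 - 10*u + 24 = (u - 2)*(u^2 - u - 12) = (u - 2)*(u + 3)*(u - 4)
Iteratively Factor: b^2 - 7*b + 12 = (b - 3)*(b - 4)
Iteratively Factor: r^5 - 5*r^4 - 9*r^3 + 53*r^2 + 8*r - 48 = (r - 4)*(r^4 - r^3 - 13*r^2 + r + 12) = (r - 4)*(r + 1)*(r^3 - 2*r^2 - 11*r + 12) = (r - 4)^2*(r + 1)*(r^2 + 2*r - 3) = (r - 4)^2*(r + 1)*(r + 3)*(r - 1)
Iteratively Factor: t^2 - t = (t)*(t - 1)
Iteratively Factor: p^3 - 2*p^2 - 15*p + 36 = (p - 3)*(p^2 + p - 12) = (p - 3)^2*(p + 4)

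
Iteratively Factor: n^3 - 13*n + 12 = (n - 3)*(n^2 + 3*n - 4) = (n - 3)*(n + 4)*(n - 1)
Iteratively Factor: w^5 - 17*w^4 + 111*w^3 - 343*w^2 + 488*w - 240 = (w - 5)*(w^4 - 12*w^3 + 51*w^2 - 88*w + 48) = (w - 5)*(w - 4)*(w^3 - 8*w^2 + 19*w - 12) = (w - 5)*(w - 4)^2*(w^2 - 4*w + 3) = (w - 5)*(w - 4)^2*(w - 1)*(w - 3)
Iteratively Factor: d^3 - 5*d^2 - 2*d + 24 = (d - 4)*(d^2 - d - 6) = (d - 4)*(d + 2)*(d - 3)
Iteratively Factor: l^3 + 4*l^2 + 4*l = (l)*(l^2 + 4*l + 4) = l*(l + 2)*(l + 2)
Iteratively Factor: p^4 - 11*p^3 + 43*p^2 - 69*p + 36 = (p - 1)*(p^3 - 10*p^2 + 33*p - 36) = (p - 4)*(p - 1)*(p^2 - 6*p + 9) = (p - 4)*(p - 3)*(p - 1)*(p - 3)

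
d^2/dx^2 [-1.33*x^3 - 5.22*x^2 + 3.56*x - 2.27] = -7.98*x - 10.44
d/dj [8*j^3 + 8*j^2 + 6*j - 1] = 24*j^2 + 16*j + 6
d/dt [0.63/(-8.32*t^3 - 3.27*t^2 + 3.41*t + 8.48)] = (15.7248*t^2 + 4.1202*t - 2.1483)/(8.32*t^3 + 3.27*t^2 - 3.41*t - 8.48)^2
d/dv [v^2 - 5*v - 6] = 2*v - 5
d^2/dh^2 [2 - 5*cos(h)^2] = 10*cos(2*h)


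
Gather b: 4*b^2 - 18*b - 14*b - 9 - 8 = 4*b^2 - 32*b - 17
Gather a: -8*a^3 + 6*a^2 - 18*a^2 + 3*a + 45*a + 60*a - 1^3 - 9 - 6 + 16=-8*a^3 - 12*a^2 + 108*a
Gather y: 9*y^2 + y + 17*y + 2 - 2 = 9*y^2 + 18*y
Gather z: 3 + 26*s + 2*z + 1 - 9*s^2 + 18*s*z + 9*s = -9*s^2 + 35*s + z*(18*s + 2) + 4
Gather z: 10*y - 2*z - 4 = 10*y - 2*z - 4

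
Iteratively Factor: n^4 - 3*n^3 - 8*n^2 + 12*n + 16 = (n - 4)*(n^3 + n^2 - 4*n - 4) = (n - 4)*(n - 2)*(n^2 + 3*n + 2) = (n - 4)*(n - 2)*(n + 1)*(n + 2)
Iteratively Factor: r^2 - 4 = (r - 2)*(r + 2)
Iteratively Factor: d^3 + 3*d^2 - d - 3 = (d - 1)*(d^2 + 4*d + 3) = (d - 1)*(d + 3)*(d + 1)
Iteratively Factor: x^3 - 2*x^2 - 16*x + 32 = (x - 4)*(x^2 + 2*x - 8) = (x - 4)*(x + 4)*(x - 2)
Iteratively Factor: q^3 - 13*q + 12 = (q - 3)*(q^2 + 3*q - 4) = (q - 3)*(q + 4)*(q - 1)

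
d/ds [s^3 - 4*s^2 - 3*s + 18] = 3*s^2 - 8*s - 3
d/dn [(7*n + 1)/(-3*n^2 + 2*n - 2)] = (21*n^2 + 6*n - 16)/(9*n^4 - 12*n^3 + 16*n^2 - 8*n + 4)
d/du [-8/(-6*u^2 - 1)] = -96*u/(6*u^2 + 1)^2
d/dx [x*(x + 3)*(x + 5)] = 3*x^2 + 16*x + 15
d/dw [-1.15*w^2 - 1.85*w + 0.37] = -2.3*w - 1.85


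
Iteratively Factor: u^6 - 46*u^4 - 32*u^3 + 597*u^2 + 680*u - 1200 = (u + 4)*(u^5 - 4*u^4 - 30*u^3 + 88*u^2 + 245*u - 300) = (u - 5)*(u + 4)*(u^4 + u^3 - 25*u^2 - 37*u + 60) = (u - 5)^2*(u + 4)*(u^3 + 6*u^2 + 5*u - 12) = (u - 5)^2*(u - 1)*(u + 4)*(u^2 + 7*u + 12) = (u - 5)^2*(u - 1)*(u + 4)^2*(u + 3)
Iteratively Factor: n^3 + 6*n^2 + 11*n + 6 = (n + 2)*(n^2 + 4*n + 3) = (n + 1)*(n + 2)*(n + 3)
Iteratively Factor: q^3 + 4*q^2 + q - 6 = (q + 3)*(q^2 + q - 2) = (q - 1)*(q + 3)*(q + 2)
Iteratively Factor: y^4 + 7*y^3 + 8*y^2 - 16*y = (y + 4)*(y^3 + 3*y^2 - 4*y) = (y - 1)*(y + 4)*(y^2 + 4*y) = y*(y - 1)*(y + 4)*(y + 4)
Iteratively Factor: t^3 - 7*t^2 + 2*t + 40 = (t - 5)*(t^2 - 2*t - 8) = (t - 5)*(t - 4)*(t + 2)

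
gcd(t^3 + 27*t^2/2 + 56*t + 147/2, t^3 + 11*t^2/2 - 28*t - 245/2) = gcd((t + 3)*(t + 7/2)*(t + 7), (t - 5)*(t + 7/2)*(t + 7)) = t^2 + 21*t/2 + 49/2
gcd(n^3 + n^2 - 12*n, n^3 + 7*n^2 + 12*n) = n^2 + 4*n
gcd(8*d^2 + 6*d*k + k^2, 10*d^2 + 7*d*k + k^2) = 2*d + k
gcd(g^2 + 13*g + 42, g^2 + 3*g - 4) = 1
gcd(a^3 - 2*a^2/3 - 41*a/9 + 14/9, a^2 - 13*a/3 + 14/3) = a - 7/3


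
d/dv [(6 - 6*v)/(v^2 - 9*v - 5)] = 6*(v^2 - 2*v + 14)/(v^4 - 18*v^3 + 71*v^2 + 90*v + 25)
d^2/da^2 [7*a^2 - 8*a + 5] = 14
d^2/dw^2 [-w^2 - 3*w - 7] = -2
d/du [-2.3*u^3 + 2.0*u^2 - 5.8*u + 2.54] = -6.9*u^2 + 4.0*u - 5.8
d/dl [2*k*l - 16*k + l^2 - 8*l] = 2*k + 2*l - 8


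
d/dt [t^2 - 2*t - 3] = 2*t - 2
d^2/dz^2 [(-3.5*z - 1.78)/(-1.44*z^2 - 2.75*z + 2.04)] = ((2.88*z + 2.75)*(3.5*z + 1.78)*(5.76*z + 5.5) - (30.24*z + 24.3764)*(1.44*z^2 + 2.75*z - 2.04))/(1.44*z^2 + 2.75*z - 2.04)^3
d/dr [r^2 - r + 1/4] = 2*r - 1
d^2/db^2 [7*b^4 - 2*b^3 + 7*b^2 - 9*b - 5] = 84*b^2 - 12*b + 14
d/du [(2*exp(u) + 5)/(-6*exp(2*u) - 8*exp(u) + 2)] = (3*exp(2*u) + 15*exp(u) + 11)*exp(u)/(9*exp(4*u) + 24*exp(3*u) + 10*exp(2*u) - 8*exp(u) + 1)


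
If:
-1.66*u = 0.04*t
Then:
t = -41.5*u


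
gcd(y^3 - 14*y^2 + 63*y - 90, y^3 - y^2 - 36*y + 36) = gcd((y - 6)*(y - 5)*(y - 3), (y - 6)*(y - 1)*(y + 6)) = y - 6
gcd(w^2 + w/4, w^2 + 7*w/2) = w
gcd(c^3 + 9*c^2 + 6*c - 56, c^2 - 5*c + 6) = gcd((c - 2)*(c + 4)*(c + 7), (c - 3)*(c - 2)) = c - 2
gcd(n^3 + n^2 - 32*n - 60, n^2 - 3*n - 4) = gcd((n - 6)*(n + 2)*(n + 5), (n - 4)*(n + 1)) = 1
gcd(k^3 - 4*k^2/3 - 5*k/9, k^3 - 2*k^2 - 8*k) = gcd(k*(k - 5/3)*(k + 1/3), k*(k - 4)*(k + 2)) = k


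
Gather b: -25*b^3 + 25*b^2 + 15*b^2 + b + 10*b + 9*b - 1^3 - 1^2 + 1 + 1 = -25*b^3 + 40*b^2 + 20*b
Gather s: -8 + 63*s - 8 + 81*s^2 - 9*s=81*s^2 + 54*s - 16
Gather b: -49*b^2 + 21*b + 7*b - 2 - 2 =-49*b^2 + 28*b - 4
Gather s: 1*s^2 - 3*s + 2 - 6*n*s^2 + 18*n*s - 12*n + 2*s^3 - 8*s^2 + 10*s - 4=-12*n + 2*s^3 + s^2*(-6*n - 7) + s*(18*n + 7) - 2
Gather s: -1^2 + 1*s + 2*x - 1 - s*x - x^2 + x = s*(1 - x) - x^2 + 3*x - 2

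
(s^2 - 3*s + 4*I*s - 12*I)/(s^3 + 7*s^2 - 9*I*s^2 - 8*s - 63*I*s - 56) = (s^2 + s*(-3 + 4*I) - 12*I)/(s^3 + s^2*(7 - 9*I) - s*(8 + 63*I) - 56)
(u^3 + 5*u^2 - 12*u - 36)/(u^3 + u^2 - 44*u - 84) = (u - 3)/(u - 7)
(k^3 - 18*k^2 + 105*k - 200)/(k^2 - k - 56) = (k^2 - 10*k + 25)/(k + 7)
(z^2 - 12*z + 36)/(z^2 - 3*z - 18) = (z - 6)/(z + 3)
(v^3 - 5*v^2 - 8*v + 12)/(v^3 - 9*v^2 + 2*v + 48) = (v^2 - 7*v + 6)/(v^2 - 11*v + 24)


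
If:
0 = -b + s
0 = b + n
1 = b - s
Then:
No Solution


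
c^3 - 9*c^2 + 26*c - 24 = (c - 4)*(c - 3)*(c - 2)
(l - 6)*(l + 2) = l^2 - 4*l - 12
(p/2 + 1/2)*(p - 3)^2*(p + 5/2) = p^4/2 - 5*p^3/4 - 19*p^2/4 + 33*p/4 + 45/4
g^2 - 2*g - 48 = (g - 8)*(g + 6)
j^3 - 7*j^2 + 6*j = j*(j - 6)*(j - 1)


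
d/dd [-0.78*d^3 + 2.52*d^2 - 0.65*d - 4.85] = -2.34*d^2 + 5.04*d - 0.65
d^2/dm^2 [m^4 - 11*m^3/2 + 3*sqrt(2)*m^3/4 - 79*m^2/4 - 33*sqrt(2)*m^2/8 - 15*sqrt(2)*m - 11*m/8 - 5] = 12*m^2 - 33*m + 9*sqrt(2)*m/2 - 79/2 - 33*sqrt(2)/4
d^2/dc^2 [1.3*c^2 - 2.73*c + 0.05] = 2.60000000000000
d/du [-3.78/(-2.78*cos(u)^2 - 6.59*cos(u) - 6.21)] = (21.0168*cos(u) + 24.9102)*sin(u)/(2.78*cos(u)^2 + 6.59*cos(u) + 6.21)^2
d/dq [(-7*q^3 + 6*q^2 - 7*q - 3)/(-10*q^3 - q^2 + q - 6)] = (67*q^4 - 154*q^3 + 35*q^2 - 78*q + 45)/(100*q^6 + 20*q^5 - 19*q^4 + 118*q^3 + 13*q^2 - 12*q + 36)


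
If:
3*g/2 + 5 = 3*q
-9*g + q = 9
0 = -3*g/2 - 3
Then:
No Solution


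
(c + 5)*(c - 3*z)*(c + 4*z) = c^3 + c^2*z + 5*c^2 - 12*c*z^2 + 5*c*z - 60*z^2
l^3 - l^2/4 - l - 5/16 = (l - 5/4)*(l + 1/2)^2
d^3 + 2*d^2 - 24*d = d*(d - 4)*(d + 6)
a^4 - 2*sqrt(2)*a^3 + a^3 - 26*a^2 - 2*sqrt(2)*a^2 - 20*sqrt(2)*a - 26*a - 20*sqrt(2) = (a + 1)*(a - 5*sqrt(2))*(a + sqrt(2))*(a + 2*sqrt(2))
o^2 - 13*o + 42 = (o - 7)*(o - 6)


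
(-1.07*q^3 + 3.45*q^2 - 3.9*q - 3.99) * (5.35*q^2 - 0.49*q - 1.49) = -5.7245*q^5 + 18.9818*q^4 - 20.9612*q^3 - 24.576*q^2 + 7.7661*q + 5.9451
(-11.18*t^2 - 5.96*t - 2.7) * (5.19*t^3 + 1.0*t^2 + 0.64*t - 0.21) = -58.0242*t^5 - 42.1124*t^4 - 27.1282*t^3 - 4.1666*t^2 - 0.4764*t + 0.567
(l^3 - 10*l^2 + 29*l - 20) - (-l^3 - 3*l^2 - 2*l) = 2*l^3 - 7*l^2 + 31*l - 20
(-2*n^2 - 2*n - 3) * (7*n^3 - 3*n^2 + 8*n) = -14*n^5 - 8*n^4 - 31*n^3 - 7*n^2 - 24*n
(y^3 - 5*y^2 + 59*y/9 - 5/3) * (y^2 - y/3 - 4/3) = y^5 - 16*y^4/3 + 62*y^3/9 + 76*y^2/27 - 221*y/27 + 20/9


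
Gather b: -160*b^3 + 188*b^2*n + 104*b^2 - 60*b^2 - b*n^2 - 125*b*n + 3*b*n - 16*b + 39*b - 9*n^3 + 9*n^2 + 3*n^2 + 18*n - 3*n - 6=-160*b^3 + b^2*(188*n + 44) + b*(-n^2 - 122*n + 23) - 9*n^3 + 12*n^2 + 15*n - 6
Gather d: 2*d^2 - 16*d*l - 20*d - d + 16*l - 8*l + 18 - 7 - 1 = 2*d^2 + d*(-16*l - 21) + 8*l + 10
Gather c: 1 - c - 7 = -c - 6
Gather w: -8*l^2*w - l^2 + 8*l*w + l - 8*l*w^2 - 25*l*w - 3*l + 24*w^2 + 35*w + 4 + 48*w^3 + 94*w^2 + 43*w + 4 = -l^2 - 2*l + 48*w^3 + w^2*(118 - 8*l) + w*(-8*l^2 - 17*l + 78) + 8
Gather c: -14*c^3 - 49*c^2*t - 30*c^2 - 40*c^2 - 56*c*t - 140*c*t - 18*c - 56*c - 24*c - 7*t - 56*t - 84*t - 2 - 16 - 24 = -14*c^3 + c^2*(-49*t - 70) + c*(-196*t - 98) - 147*t - 42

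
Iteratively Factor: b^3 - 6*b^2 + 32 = (b - 4)*(b^2 - 2*b - 8) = (b - 4)^2*(b + 2)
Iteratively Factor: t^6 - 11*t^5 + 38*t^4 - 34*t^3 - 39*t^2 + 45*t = (t)*(t^5 - 11*t^4 + 38*t^3 - 34*t^2 - 39*t + 45) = t*(t - 3)*(t^4 - 8*t^3 + 14*t^2 + 8*t - 15) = t*(t - 3)*(t + 1)*(t^3 - 9*t^2 + 23*t - 15) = t*(t - 5)*(t - 3)*(t + 1)*(t^2 - 4*t + 3) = t*(t - 5)*(t - 3)*(t - 1)*(t + 1)*(t - 3)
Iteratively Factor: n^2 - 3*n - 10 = (n - 5)*(n + 2)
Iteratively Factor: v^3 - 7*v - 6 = (v + 2)*(v^2 - 2*v - 3) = (v + 1)*(v + 2)*(v - 3)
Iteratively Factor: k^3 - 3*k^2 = (k - 3)*(k^2) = k*(k - 3)*(k)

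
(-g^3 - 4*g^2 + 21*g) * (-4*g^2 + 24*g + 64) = 4*g^5 - 8*g^4 - 244*g^3 + 248*g^2 + 1344*g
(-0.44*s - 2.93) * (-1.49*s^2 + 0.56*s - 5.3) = 0.6556*s^3 + 4.1193*s^2 + 0.6912*s + 15.529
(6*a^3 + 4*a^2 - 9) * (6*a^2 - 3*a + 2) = 36*a^5 + 6*a^4 - 46*a^2 + 27*a - 18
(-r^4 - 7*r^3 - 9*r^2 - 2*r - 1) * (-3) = 3*r^4 + 21*r^3 + 27*r^2 + 6*r + 3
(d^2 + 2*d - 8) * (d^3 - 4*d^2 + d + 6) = d^5 - 2*d^4 - 15*d^3 + 40*d^2 + 4*d - 48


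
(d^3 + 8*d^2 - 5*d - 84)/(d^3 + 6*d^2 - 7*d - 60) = (d + 7)/(d + 5)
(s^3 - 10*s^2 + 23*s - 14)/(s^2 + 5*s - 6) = (s^2 - 9*s + 14)/(s + 6)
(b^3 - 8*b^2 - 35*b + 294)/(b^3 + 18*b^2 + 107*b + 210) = (b^2 - 14*b + 49)/(b^2 + 12*b + 35)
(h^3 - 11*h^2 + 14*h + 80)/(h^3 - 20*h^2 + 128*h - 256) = (h^2 - 3*h - 10)/(h^2 - 12*h + 32)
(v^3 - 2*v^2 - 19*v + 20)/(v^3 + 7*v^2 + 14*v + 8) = (v^2 - 6*v + 5)/(v^2 + 3*v + 2)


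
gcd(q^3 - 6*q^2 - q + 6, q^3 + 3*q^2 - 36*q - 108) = q - 6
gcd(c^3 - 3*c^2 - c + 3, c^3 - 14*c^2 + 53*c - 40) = c - 1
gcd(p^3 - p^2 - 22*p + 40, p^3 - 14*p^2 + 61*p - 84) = p - 4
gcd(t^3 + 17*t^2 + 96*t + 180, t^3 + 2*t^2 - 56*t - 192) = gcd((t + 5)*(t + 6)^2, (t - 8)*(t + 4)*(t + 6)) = t + 6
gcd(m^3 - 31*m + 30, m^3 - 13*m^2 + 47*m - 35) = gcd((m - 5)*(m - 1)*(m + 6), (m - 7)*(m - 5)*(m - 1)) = m^2 - 6*m + 5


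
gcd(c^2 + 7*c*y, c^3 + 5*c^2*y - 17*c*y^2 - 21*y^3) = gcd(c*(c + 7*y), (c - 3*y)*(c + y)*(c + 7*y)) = c + 7*y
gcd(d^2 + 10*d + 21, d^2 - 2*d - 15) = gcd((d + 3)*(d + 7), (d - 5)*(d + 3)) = d + 3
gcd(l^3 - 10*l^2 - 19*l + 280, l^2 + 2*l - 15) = l + 5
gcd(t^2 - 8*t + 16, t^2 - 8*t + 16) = t^2 - 8*t + 16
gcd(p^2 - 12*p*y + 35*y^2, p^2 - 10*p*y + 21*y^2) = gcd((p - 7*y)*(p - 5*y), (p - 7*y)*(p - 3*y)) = -p + 7*y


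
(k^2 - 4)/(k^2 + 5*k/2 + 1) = 2*(k - 2)/(2*k + 1)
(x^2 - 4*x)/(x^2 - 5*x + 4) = x/(x - 1)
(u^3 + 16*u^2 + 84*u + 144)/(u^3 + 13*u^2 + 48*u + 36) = (u + 4)/(u + 1)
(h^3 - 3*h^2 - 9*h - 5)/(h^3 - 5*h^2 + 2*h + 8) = (h^2 - 4*h - 5)/(h^2 - 6*h + 8)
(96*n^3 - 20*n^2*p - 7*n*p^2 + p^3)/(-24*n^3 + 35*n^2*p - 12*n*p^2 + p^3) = (4*n + p)/(-n + p)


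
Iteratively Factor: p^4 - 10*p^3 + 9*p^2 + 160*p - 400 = (p + 4)*(p^3 - 14*p^2 + 65*p - 100) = (p - 5)*(p + 4)*(p^2 - 9*p + 20) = (p - 5)*(p - 4)*(p + 4)*(p - 5)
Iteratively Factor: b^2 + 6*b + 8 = (b + 4)*(b + 2)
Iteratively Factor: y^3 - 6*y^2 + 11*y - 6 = (y - 2)*(y^2 - 4*y + 3) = (y - 3)*(y - 2)*(y - 1)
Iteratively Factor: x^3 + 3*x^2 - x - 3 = (x + 3)*(x^2 - 1) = (x + 1)*(x + 3)*(x - 1)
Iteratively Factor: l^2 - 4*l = (l - 4)*(l)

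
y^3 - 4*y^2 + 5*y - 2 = (y - 2)*(y - 1)^2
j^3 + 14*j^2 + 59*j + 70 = (j + 2)*(j + 5)*(j + 7)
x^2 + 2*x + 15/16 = (x + 3/4)*(x + 5/4)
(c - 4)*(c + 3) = c^2 - c - 12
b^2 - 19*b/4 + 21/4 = (b - 3)*(b - 7/4)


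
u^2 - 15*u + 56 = (u - 8)*(u - 7)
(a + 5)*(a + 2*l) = a^2 + 2*a*l + 5*a + 10*l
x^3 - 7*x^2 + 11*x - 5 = (x - 5)*(x - 1)^2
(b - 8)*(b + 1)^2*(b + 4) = b^4 - 2*b^3 - 39*b^2 - 68*b - 32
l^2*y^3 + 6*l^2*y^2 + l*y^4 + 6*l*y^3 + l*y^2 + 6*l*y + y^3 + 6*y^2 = y*(l + y)*(y + 6)*(l*y + 1)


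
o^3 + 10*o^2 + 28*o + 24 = (o + 2)^2*(o + 6)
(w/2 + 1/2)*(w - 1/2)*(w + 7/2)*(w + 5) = w^4/2 + 9*w^3/2 + 85*w^2/8 + 9*w/4 - 35/8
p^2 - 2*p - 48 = (p - 8)*(p + 6)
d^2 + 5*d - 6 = (d - 1)*(d + 6)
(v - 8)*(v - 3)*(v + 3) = v^3 - 8*v^2 - 9*v + 72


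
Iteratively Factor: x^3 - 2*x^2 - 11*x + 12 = (x + 3)*(x^2 - 5*x + 4) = (x - 4)*(x + 3)*(x - 1)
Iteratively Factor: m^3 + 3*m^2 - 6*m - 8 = (m - 2)*(m^2 + 5*m + 4) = (m - 2)*(m + 1)*(m + 4)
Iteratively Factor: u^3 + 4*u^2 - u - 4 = (u + 1)*(u^2 + 3*u - 4) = (u + 1)*(u + 4)*(u - 1)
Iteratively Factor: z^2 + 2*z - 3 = (z - 1)*(z + 3)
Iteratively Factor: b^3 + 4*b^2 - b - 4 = (b + 1)*(b^2 + 3*b - 4) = (b + 1)*(b + 4)*(b - 1)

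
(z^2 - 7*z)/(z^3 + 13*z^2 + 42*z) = (z - 7)/(z^2 + 13*z + 42)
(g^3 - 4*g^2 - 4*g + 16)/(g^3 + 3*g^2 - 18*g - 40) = (g - 2)/(g + 5)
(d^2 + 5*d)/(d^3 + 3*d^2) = (d + 5)/(d*(d + 3))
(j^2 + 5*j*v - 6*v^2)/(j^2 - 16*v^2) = (j^2 + 5*j*v - 6*v^2)/(j^2 - 16*v^2)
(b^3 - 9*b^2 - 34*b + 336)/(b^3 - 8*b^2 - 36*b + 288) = (b - 7)/(b - 6)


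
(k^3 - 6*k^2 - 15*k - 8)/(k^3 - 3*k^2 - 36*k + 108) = (k^3 - 6*k^2 - 15*k - 8)/(k^3 - 3*k^2 - 36*k + 108)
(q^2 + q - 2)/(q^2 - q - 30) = (-q^2 - q + 2)/(-q^2 + q + 30)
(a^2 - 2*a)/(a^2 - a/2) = 2*(a - 2)/(2*a - 1)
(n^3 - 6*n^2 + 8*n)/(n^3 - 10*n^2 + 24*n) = (n - 2)/(n - 6)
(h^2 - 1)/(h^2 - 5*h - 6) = (h - 1)/(h - 6)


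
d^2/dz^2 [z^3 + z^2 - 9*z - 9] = 6*z + 2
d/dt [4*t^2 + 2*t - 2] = 8*t + 2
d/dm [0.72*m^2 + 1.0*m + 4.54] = 1.44*m + 1.0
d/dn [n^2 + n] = 2*n + 1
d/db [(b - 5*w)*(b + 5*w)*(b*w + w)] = w*(3*b^2 + 2*b - 25*w^2)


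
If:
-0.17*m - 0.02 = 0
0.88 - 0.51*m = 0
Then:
No Solution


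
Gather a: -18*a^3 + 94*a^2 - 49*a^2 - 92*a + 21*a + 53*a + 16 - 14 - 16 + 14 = -18*a^3 + 45*a^2 - 18*a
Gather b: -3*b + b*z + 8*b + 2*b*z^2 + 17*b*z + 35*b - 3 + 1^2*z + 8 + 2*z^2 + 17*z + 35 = b*(2*z^2 + 18*z + 40) + 2*z^2 + 18*z + 40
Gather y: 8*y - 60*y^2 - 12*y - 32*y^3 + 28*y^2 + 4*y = -32*y^3 - 32*y^2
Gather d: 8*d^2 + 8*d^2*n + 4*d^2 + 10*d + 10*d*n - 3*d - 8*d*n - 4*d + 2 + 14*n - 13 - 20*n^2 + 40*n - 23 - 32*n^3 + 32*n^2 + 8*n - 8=d^2*(8*n + 12) + d*(2*n + 3) - 32*n^3 + 12*n^2 + 62*n - 42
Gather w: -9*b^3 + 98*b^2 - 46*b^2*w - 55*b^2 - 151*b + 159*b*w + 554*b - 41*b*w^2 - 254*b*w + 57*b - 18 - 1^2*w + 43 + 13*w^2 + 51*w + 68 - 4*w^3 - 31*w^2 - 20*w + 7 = -9*b^3 + 43*b^2 + 460*b - 4*w^3 + w^2*(-41*b - 18) + w*(-46*b^2 - 95*b + 30) + 100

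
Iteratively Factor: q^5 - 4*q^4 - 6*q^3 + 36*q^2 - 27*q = (q - 1)*(q^4 - 3*q^3 - 9*q^2 + 27*q) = q*(q - 1)*(q^3 - 3*q^2 - 9*q + 27) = q*(q - 3)*(q - 1)*(q^2 - 9) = q*(q - 3)^2*(q - 1)*(q + 3)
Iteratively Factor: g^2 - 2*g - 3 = (g + 1)*(g - 3)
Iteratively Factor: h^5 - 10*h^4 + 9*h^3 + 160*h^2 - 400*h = (h + 4)*(h^4 - 14*h^3 + 65*h^2 - 100*h) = h*(h + 4)*(h^3 - 14*h^2 + 65*h - 100) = h*(h - 4)*(h + 4)*(h^2 - 10*h + 25) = h*(h - 5)*(h - 4)*(h + 4)*(h - 5)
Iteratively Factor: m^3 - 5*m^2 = (m - 5)*(m^2) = m*(m - 5)*(m)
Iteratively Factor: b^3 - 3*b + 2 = (b + 2)*(b^2 - 2*b + 1) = (b - 1)*(b + 2)*(b - 1)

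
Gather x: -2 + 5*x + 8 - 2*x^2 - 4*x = -2*x^2 + x + 6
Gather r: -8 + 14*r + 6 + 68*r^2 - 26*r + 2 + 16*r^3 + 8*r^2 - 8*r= 16*r^3 + 76*r^2 - 20*r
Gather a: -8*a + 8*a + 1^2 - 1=0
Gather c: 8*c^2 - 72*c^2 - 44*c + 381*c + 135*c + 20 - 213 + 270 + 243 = -64*c^2 + 472*c + 320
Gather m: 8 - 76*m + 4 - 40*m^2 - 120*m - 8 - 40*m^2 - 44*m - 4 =-80*m^2 - 240*m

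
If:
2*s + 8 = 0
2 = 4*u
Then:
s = -4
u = 1/2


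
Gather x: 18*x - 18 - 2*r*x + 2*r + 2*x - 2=2*r + x*(20 - 2*r) - 20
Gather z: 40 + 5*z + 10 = 5*z + 50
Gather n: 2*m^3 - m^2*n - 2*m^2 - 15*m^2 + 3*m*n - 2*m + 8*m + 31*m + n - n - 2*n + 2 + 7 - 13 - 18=2*m^3 - 17*m^2 + 37*m + n*(-m^2 + 3*m - 2) - 22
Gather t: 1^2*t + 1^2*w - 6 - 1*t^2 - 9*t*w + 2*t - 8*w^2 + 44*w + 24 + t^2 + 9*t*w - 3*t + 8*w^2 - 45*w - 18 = 0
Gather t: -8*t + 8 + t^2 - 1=t^2 - 8*t + 7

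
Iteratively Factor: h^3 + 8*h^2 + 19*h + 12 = (h + 4)*(h^2 + 4*h + 3) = (h + 1)*(h + 4)*(h + 3)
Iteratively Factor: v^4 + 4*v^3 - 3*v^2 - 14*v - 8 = (v - 2)*(v^3 + 6*v^2 + 9*v + 4) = (v - 2)*(v + 1)*(v^2 + 5*v + 4) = (v - 2)*(v + 1)^2*(v + 4)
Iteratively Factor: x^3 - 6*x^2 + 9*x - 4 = (x - 1)*(x^2 - 5*x + 4) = (x - 4)*(x - 1)*(x - 1)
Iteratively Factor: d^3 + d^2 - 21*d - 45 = (d + 3)*(d^2 - 2*d - 15) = (d - 5)*(d + 3)*(d + 3)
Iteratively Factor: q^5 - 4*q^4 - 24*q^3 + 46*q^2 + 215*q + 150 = (q + 1)*(q^4 - 5*q^3 - 19*q^2 + 65*q + 150) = (q - 5)*(q + 1)*(q^3 - 19*q - 30) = (q - 5)*(q + 1)*(q + 3)*(q^2 - 3*q - 10) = (q - 5)*(q + 1)*(q + 2)*(q + 3)*(q - 5)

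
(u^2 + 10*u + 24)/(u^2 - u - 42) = (u + 4)/(u - 7)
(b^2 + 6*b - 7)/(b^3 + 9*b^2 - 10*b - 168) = (b - 1)/(b^2 + 2*b - 24)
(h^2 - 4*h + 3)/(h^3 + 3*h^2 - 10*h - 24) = (h - 1)/(h^2 + 6*h + 8)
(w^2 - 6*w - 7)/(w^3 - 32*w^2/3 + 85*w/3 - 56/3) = 3*(w + 1)/(3*w^2 - 11*w + 8)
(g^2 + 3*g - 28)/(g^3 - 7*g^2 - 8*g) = (-g^2 - 3*g + 28)/(g*(-g^2 + 7*g + 8))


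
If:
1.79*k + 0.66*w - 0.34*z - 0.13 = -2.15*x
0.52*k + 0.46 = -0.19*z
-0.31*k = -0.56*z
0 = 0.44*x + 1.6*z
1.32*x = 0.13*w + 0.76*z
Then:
No Solution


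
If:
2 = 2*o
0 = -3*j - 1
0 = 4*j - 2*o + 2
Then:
No Solution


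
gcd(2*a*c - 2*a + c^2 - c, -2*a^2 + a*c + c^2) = 2*a + c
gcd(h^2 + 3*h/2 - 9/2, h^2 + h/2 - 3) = h - 3/2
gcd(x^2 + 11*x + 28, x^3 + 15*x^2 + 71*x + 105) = x + 7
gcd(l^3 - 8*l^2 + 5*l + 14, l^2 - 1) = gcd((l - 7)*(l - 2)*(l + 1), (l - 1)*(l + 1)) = l + 1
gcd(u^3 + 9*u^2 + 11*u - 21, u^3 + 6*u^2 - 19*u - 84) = u^2 + 10*u + 21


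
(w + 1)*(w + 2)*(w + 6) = w^3 + 9*w^2 + 20*w + 12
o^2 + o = o*(o + 1)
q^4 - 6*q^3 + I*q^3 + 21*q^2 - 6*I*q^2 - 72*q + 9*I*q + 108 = (q - 3)^2*(q - 3*I)*(q + 4*I)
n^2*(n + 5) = n^3 + 5*n^2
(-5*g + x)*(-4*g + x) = 20*g^2 - 9*g*x + x^2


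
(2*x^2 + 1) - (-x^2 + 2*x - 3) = 3*x^2 - 2*x + 4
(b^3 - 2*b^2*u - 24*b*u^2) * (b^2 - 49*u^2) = b^5 - 2*b^4*u - 73*b^3*u^2 + 98*b^2*u^3 + 1176*b*u^4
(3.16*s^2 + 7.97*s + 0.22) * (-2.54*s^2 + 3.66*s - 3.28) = -8.0264*s^4 - 8.6782*s^3 + 18.2466*s^2 - 25.3364*s - 0.7216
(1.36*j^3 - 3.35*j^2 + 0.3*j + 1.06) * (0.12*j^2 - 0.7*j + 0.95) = 0.1632*j^5 - 1.354*j^4 + 3.673*j^3 - 3.2653*j^2 - 0.457*j + 1.007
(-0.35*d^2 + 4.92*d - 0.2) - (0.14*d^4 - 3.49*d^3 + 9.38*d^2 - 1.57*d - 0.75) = -0.14*d^4 + 3.49*d^3 - 9.73*d^2 + 6.49*d + 0.55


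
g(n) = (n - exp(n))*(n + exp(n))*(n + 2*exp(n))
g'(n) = (1 - exp(n))*(n + exp(n))*(n + 2*exp(n)) + (n - exp(n))*(n + exp(n))*(2*exp(n) + 1) + (n - exp(n))*(n + 2*exp(n))*(exp(n) + 1) = 2*n^2*exp(n) + 3*n^2 - 2*n*exp(2*n) + 4*n*exp(n) - 6*exp(3*n) - exp(2*n)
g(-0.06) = -1.61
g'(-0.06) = -6.00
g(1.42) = -146.38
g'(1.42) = -444.35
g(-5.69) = -184.00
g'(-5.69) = 97.27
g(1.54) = -210.72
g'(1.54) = -639.76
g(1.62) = -268.64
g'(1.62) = -815.27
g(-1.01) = -0.25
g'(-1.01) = 2.18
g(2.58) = -4853.42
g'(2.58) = -14531.83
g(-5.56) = -171.64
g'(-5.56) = 92.89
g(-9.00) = -728.98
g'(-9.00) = 243.02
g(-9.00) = -728.98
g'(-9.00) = 243.02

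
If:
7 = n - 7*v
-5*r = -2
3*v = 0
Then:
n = 7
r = 2/5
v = 0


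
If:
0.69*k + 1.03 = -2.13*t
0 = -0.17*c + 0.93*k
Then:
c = -16.8874680306905*t - 8.16624040920716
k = -3.08695652173913*t - 1.49275362318841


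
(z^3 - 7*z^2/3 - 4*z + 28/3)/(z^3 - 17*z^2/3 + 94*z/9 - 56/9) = 3*(z + 2)/(3*z - 4)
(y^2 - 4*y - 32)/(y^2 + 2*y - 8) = (y - 8)/(y - 2)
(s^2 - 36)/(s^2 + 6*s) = (s - 6)/s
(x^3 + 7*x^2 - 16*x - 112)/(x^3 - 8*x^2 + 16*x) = (x^2 + 11*x + 28)/(x*(x - 4))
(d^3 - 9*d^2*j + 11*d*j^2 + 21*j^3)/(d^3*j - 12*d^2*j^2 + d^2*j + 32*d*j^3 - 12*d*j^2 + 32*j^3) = (d^3 - 9*d^2*j + 11*d*j^2 + 21*j^3)/(j*(d^3 - 12*d^2*j + d^2 + 32*d*j^2 - 12*d*j + 32*j^2))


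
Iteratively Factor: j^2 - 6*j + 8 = (j - 2)*(j - 4)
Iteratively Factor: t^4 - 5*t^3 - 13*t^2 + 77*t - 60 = (t - 5)*(t^3 - 13*t + 12) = (t - 5)*(t + 4)*(t^2 - 4*t + 3) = (t - 5)*(t - 3)*(t + 4)*(t - 1)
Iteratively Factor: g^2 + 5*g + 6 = (g + 2)*(g + 3)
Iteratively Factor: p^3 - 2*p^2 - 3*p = (p)*(p^2 - 2*p - 3) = p*(p - 3)*(p + 1)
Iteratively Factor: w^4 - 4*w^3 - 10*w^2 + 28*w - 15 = (w + 3)*(w^3 - 7*w^2 + 11*w - 5) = (w - 1)*(w + 3)*(w^2 - 6*w + 5) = (w - 1)^2*(w + 3)*(w - 5)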